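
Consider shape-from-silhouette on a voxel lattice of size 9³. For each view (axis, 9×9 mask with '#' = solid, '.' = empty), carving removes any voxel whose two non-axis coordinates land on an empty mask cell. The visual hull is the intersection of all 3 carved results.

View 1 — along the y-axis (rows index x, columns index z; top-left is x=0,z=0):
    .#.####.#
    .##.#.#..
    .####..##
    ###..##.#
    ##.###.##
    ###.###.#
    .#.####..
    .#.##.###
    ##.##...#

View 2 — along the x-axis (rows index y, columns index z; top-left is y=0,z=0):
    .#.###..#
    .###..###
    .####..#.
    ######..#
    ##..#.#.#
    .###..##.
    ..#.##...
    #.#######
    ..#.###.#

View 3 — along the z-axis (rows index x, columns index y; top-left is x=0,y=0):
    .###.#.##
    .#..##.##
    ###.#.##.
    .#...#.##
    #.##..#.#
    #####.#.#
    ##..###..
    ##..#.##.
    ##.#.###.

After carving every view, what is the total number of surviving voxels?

start: 9×9×9 = 729 voxels
step 1: project along y, AND mask (52/81) → |grid| = 468
step 2: project along x, AND mask (49/81) → |grid| = 295
step 3: project along z, AND mask (49/81) → |grid| = 182

remaining voxels: 182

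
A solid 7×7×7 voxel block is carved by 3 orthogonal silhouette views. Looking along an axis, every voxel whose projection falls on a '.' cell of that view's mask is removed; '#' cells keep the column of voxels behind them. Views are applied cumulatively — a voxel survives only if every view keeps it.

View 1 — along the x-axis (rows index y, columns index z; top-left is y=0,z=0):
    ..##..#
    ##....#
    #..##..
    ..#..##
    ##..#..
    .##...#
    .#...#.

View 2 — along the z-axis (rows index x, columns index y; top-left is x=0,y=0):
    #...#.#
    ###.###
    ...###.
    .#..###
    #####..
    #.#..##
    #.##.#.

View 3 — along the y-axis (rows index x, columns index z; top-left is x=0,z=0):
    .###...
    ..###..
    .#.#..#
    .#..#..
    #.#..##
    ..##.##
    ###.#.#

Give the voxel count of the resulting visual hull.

initial block: 7^3 = 343
  1. axis=0 (YZ plane), |mask|=20  ⇒  voxels=140
  2. axis=2 (XY plane), |mask|=29  ⇒  voxels=83
  3. axis=1 (XZ plane), |mask|=24  ⇒  voxels=44

remaining voxels: 44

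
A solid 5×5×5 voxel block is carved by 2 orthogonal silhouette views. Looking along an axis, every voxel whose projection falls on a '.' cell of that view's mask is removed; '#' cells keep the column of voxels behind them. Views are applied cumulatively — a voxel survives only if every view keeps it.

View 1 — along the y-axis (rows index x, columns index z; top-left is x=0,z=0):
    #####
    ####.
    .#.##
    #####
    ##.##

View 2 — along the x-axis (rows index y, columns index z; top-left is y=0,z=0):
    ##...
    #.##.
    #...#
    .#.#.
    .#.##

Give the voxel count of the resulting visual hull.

|visual hull| = 53

full grid |V| = 125
V1 y: intersect with XZ mask (21 set) -- 105 left
V2 x: intersect with YZ mask (12 set) -- 53 left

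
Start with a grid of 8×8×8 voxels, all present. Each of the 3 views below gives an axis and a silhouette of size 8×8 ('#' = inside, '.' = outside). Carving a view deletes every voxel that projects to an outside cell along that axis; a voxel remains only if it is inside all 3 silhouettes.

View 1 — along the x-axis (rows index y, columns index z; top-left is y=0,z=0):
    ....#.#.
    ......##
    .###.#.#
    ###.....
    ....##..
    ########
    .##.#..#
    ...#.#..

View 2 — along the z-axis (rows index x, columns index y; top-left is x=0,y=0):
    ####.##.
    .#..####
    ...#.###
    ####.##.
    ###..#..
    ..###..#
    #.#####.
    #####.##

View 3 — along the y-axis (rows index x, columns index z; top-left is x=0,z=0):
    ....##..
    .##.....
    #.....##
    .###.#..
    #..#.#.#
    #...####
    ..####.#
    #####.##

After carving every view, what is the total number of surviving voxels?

73 voxels

before carving: 512 voxels (8×8×8)
after view 1 [x-axis, 28 of 64 cells solid] → remaining = 224
after view 2 [z-axis, 42 of 64 cells solid] → remaining = 156
after view 3 [y-axis, 32 of 64 cells solid] → remaining = 73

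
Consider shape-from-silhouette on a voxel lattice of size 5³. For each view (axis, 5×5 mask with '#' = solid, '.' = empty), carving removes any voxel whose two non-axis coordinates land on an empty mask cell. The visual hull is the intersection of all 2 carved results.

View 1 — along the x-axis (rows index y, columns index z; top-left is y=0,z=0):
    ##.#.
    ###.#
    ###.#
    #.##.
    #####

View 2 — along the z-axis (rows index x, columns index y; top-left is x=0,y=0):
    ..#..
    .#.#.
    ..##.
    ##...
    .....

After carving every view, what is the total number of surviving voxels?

voxel count = 25

initial block: 5^3 = 125
carve view 1 (along x, YZ-mask fill 19/25): 95 voxels remain
carve view 2 (along z, XY-mask fill 7/25): 25 voxels remain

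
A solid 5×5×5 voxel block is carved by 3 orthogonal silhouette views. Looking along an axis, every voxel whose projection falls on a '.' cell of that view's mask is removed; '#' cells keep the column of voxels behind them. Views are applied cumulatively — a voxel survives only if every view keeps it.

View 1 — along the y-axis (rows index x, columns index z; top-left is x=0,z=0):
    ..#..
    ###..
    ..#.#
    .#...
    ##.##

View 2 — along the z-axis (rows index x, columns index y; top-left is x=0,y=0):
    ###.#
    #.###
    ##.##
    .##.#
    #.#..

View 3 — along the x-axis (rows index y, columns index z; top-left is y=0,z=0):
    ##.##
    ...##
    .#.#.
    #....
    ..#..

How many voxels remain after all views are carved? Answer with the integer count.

full grid |V| = 125
after view 1 [y-axis, 11 of 25 cells solid] → remaining = 55
after view 2 [z-axis, 17 of 25 cells solid] → remaining = 35
after view 3 [x-axis, 10 of 25 cells solid] → remaining = 16

remaining voxels: 16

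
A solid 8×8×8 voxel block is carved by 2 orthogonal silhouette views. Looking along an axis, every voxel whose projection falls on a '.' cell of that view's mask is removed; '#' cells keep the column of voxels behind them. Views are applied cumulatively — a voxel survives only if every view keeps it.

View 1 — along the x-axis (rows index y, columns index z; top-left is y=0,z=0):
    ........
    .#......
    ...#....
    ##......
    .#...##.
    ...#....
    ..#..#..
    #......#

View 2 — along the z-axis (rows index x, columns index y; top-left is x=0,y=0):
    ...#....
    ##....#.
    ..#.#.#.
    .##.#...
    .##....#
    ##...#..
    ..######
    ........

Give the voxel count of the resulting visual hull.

voxel count = 33

full grid |V| = 512
  1. axis=0 (YZ plane), |mask|=12  ⇒  voxels=96
  2. axis=2 (XY plane), |mask|=22  ⇒  voxels=33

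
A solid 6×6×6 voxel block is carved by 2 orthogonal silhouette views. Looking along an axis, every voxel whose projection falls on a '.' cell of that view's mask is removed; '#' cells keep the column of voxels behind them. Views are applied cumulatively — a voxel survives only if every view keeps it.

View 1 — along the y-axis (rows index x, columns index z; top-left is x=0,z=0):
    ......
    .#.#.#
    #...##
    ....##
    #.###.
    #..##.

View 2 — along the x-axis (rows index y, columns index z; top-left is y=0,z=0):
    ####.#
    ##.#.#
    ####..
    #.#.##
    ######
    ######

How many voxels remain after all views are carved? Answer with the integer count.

voxel count = 70

initial block: 6^3 = 216
step 1: project along y, AND mask (15/36) → |grid| = 90
step 2: project along x, AND mask (29/36) → |grid| = 70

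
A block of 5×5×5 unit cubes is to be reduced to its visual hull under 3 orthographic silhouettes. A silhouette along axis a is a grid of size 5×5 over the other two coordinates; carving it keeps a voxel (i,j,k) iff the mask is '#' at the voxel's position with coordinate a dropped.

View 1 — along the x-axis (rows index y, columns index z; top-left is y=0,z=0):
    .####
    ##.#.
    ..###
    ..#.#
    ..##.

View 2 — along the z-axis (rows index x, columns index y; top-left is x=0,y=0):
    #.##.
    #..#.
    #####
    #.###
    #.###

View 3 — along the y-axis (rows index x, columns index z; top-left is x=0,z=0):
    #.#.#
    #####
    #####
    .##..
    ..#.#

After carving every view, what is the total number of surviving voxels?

full grid |V| = 125
  1. axis=0 (YZ plane), |mask|=14  ⇒  voxels=70
  2. axis=2 (XY plane), |mask|=18  ⇒  voxels=51
  3. axis=1 (XZ plane), |mask|=17  ⇒  voxels=38

|visual hull| = 38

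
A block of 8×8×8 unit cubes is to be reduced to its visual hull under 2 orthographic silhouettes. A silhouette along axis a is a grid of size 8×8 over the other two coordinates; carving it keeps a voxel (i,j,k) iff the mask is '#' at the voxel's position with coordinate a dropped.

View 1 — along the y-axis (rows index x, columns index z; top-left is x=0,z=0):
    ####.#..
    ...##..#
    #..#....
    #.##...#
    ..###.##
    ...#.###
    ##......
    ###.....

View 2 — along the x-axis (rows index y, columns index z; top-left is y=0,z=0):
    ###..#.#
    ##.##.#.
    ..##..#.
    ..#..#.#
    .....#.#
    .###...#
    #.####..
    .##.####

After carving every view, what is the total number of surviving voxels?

before carving: 512 voxels (8×8×8)
after view 1 [y-axis, 28 of 64 cells solid] → remaining = 224
after view 2 [x-axis, 33 of 64 cells solid] → remaining = 117

voxel count = 117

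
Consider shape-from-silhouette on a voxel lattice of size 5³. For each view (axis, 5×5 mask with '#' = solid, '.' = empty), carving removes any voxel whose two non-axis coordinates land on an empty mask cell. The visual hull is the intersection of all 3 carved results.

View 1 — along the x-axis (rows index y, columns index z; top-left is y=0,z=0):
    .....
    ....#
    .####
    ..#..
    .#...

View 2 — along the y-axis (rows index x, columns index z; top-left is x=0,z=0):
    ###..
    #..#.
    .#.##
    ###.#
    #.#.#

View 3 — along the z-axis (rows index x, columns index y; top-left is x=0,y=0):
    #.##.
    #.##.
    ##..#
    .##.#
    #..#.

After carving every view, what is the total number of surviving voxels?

voxel count = 12

initial block: 5^3 = 125
carve view 1 (along x, YZ-mask fill 7/25): 35 voxels remain
carve view 2 (along y, XZ-mask fill 15/25): 20 voxels remain
carve view 3 (along z, XY-mask fill 14/25): 12 voxels remain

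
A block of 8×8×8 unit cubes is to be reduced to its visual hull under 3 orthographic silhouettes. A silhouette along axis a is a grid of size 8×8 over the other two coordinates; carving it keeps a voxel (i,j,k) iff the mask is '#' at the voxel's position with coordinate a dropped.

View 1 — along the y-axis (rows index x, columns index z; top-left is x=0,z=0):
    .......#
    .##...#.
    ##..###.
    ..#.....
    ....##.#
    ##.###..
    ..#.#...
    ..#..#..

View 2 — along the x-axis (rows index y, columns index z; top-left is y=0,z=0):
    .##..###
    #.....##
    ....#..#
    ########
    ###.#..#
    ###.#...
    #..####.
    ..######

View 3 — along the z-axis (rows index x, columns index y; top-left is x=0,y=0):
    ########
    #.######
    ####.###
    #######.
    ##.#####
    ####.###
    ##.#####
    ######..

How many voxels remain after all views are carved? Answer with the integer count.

|visual hull| = 93

full grid |V| = 512
  1. axis=1 (XZ plane), |mask|=22  ⇒  voxels=176
  2. axis=0 (YZ plane), |mask|=38  ⇒  voxels=107
  3. axis=2 (XY plane), |mask|=56  ⇒  voxels=93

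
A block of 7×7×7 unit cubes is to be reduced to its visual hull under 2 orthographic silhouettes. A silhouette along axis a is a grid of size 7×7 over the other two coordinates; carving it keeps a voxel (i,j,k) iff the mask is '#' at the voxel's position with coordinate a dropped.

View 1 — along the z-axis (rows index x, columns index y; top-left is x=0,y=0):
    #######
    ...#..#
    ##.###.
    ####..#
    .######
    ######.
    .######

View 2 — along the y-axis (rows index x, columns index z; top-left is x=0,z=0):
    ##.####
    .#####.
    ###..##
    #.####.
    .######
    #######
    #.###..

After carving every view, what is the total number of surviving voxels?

initial block: 7^3 = 343
  1. axis=2 (XY plane), |mask|=37  ⇒  voxels=259
  2. axis=1 (XZ plane), |mask|=38  ⇒  voxels=204

voxel count = 204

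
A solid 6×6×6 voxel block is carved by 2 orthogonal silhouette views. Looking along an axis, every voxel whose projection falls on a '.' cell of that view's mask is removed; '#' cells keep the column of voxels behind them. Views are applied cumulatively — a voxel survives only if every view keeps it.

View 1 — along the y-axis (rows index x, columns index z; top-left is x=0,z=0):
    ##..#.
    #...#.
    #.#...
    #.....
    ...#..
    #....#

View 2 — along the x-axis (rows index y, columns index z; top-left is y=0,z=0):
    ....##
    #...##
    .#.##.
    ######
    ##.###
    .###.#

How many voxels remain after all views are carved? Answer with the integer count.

before carving: 216 voxels (6×6×6)
  1. axis=1 (XZ plane), |mask|=11  ⇒  voxels=66
  2. axis=0 (YZ plane), |mask|=23  ⇒  voxels=40

remaining voxels: 40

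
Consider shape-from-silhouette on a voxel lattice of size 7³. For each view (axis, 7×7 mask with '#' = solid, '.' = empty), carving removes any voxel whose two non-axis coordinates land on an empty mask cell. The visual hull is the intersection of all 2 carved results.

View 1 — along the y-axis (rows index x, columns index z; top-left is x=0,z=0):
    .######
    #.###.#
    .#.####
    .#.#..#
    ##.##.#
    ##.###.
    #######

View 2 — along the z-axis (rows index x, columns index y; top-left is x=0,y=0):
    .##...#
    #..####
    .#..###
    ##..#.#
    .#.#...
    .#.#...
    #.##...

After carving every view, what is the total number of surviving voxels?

|visual hull| = 116

full grid |V| = 343
carve view 1 (along y, XZ-mask fill 36/49): 252 voxels remain
carve view 2 (along z, XY-mask fill 23/49): 116 voxels remain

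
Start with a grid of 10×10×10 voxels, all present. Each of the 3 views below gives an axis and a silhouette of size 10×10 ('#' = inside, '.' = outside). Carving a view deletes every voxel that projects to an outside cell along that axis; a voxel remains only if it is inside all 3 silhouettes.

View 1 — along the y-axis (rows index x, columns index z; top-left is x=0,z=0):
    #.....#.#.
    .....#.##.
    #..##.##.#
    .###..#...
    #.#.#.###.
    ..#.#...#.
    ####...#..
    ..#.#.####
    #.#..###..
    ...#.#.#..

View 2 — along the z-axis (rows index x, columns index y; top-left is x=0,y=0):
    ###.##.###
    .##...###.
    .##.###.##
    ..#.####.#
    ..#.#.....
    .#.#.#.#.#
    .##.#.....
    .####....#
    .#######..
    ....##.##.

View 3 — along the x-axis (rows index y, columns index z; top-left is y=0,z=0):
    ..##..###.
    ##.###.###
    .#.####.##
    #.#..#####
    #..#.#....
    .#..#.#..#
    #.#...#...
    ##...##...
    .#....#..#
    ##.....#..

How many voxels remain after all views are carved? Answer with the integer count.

start: 10×10×10 = 1000 voxels
step 1: project along y, AND mask (44/100) → |grid| = 440
step 2: project along z, AND mask (52/100) → |grid| = 224
step 3: project along x, AND mask (47/100) → |grid| = 102

102 voxels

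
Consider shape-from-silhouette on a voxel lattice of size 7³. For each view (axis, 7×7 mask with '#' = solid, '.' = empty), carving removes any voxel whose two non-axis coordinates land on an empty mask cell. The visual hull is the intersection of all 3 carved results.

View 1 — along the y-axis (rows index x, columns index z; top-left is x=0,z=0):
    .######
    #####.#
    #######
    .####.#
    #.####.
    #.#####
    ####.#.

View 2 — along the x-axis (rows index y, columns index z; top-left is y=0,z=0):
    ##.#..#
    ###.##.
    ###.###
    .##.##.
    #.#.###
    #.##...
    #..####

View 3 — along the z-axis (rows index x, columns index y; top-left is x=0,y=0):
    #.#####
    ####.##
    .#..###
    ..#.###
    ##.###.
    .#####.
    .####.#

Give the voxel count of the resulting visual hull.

start: 7×7×7 = 343 voxels
V1 y: intersect with XZ mask (40 set) -- 280 left
V2 x: intersect with YZ mask (32 set) -- 181 left
V3 z: intersect with XY mask (35 set) -- 128 left

remaining voxels: 128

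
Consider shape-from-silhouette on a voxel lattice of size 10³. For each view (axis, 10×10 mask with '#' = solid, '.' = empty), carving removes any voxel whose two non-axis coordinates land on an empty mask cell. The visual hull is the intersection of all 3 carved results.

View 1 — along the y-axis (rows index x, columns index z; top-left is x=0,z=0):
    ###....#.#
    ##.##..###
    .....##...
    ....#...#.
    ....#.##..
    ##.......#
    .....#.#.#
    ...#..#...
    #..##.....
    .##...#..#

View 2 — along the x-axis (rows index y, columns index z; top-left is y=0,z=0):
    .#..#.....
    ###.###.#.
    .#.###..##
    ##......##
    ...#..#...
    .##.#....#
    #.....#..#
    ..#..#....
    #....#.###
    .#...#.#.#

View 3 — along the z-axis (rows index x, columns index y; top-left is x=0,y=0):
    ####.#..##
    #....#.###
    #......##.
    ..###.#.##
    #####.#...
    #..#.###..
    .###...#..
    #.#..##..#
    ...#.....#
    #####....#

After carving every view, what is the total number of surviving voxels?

before carving: 1000 voxels (10×10×10)
step 1: project along y, AND mask (34/100) → |grid| = 340
step 2: project along x, AND mask (39/100) → |grid| = 136
step 3: project along z, AND mask (49/100) → |grid| = 69

69 voxels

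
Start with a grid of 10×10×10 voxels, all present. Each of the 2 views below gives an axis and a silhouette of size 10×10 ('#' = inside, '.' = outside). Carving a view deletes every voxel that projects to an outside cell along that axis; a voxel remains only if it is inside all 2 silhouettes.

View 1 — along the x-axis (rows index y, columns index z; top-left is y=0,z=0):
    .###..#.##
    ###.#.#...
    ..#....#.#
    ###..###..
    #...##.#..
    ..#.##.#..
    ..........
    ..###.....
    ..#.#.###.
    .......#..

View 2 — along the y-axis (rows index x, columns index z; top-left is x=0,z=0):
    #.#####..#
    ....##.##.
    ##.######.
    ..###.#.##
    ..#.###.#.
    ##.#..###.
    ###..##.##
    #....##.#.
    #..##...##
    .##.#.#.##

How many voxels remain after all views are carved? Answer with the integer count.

|visual hull| = 206

before carving: 1000 voxels (10×10×10)
after view 1 [x-axis, 37 of 100 cells solid] → remaining = 370
after view 2 [y-axis, 58 of 100 cells solid] → remaining = 206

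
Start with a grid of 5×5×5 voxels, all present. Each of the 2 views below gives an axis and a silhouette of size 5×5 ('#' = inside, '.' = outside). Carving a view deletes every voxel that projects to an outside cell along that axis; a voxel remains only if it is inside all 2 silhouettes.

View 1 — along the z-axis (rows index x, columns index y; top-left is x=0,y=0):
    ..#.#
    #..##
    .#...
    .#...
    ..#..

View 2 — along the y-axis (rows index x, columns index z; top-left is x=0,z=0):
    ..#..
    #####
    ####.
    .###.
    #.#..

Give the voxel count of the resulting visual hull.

start: 5×5×5 = 125 voxels
after view 1 [z-axis, 8 of 25 cells solid] → remaining = 40
after view 2 [y-axis, 15 of 25 cells solid] → remaining = 26

remaining voxels: 26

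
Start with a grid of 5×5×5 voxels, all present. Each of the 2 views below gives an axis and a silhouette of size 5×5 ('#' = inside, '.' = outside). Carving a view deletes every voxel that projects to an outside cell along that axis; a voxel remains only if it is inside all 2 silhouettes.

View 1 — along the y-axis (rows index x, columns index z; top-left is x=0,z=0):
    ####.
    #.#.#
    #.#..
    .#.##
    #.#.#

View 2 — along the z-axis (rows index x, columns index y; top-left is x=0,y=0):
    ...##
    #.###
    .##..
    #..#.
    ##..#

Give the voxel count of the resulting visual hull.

full grid |V| = 125
carve view 1 (along y, XZ-mask fill 15/25): 75 voxels remain
carve view 2 (along z, XY-mask fill 13/25): 39 voxels remain

39 voxels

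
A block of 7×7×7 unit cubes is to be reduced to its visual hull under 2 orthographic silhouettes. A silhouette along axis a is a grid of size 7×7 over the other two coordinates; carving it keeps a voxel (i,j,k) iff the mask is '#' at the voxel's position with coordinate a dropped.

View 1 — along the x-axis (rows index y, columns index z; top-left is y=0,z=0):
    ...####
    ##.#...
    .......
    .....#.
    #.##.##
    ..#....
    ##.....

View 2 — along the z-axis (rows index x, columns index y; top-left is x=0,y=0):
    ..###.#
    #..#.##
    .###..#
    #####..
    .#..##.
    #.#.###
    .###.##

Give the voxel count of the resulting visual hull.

|visual hull| = 63

initial block: 7^3 = 343
step 1: project along x, AND mask (16/49) → |grid| = 112
step 2: project along z, AND mask (30/49) → |grid| = 63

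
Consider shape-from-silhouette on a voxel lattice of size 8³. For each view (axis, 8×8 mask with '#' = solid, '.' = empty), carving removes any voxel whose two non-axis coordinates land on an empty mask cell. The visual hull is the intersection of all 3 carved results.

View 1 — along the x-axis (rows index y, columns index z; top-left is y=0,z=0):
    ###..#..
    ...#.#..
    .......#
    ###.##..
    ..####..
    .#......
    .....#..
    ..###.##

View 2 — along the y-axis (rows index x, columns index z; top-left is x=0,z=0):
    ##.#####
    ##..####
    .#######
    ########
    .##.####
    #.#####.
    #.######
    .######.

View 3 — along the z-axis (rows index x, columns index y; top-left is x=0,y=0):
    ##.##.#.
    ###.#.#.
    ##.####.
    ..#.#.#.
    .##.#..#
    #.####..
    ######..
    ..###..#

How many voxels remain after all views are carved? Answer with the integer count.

full grid |V| = 512
  1. axis=0 (YZ plane), |mask|=23  ⇒  voxels=184
  2. axis=1 (XZ plane), |mask|=53  ⇒  voxels=154
  3. axis=2 (XY plane), |mask|=38  ⇒  voxels=88

|visual hull| = 88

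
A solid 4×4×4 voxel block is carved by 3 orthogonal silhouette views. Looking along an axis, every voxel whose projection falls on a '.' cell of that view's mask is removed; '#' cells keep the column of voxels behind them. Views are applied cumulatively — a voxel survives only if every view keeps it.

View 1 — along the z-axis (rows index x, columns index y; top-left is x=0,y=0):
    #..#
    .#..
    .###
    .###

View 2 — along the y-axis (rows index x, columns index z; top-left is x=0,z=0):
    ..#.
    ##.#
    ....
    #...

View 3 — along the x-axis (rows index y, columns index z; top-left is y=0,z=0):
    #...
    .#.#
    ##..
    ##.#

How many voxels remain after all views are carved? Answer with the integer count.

voxel count = 4

initial block: 4^3 = 64
[1] z-view keeps 9 columns → grid now 36
[2] y-view keeps 5 columns → grid now 8
[3] x-view keeps 8 columns → grid now 4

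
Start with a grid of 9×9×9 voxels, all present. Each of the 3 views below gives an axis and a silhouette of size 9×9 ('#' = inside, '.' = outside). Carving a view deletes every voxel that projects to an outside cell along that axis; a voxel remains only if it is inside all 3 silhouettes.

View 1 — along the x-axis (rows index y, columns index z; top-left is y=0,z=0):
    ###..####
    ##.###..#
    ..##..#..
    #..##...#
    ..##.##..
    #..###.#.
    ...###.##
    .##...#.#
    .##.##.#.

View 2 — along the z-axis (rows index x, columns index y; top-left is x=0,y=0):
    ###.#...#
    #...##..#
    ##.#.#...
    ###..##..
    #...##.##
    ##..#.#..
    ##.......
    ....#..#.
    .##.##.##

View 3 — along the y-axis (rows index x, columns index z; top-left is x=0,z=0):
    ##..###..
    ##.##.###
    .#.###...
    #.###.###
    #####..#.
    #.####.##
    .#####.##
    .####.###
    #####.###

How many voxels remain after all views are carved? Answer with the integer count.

before carving: 729 voxels (9×9×9)
step 1: project along x, AND mask (43/81) → |grid| = 387
step 2: project along z, AND mask (37/81) → |grid| = 189
step 3: project along y, AND mask (58/81) → |grid| = 133

voxel count = 133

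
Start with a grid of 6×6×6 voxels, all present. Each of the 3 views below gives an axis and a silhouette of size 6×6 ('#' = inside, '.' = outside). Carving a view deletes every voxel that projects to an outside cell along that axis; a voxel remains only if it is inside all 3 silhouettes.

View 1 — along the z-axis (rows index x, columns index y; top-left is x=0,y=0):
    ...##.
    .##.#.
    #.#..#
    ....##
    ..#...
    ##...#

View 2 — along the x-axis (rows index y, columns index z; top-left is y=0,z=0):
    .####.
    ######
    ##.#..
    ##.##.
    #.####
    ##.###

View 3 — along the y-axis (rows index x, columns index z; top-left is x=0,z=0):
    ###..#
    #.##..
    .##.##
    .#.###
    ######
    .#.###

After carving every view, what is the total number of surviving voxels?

full grid |V| = 216
step 1: project along z, AND mask (14/36) → |grid| = 84
step 2: project along x, AND mask (27/36) → |grid| = 63
step 3: project along y, AND mask (25/36) → |grid| = 41

remaining voxels: 41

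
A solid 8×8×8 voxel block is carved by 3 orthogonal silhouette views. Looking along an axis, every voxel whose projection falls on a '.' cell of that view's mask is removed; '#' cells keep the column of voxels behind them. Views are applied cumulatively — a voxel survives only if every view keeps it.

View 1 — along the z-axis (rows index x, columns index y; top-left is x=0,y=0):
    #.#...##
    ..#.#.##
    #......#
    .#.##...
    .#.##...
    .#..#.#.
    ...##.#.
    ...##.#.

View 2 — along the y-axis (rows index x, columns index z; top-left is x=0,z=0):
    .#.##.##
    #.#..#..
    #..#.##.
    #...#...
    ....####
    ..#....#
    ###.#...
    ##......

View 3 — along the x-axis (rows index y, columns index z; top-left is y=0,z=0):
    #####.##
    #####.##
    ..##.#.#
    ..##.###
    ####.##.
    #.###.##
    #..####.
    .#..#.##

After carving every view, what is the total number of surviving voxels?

voxel count = 48

start: 8×8×8 = 512 voxels
step 1: project along z, AND mask (25/64) → |grid| = 200
step 2: project along y, AND mask (26/64) → |grid| = 82
step 3: project along x, AND mask (44/64) → |grid| = 48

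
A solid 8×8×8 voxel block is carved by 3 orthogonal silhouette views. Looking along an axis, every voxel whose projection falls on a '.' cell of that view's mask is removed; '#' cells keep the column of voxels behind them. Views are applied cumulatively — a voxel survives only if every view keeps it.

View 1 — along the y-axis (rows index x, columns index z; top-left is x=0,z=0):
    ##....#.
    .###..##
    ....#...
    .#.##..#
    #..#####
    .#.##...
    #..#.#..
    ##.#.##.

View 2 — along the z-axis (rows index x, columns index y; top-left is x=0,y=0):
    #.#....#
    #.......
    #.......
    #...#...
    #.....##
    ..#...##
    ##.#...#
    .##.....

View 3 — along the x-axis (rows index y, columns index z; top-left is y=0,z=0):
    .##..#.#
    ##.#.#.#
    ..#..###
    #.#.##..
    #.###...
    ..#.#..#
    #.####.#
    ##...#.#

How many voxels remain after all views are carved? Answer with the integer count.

start: 8×8×8 = 512 voxels
V1 y: intersect with XZ mask (30 set) -- 240 left
V2 z: intersect with XY mask (19 set) -- 72 left
V3 x: intersect with YZ mask (34 set) -- 38 left

voxel count = 38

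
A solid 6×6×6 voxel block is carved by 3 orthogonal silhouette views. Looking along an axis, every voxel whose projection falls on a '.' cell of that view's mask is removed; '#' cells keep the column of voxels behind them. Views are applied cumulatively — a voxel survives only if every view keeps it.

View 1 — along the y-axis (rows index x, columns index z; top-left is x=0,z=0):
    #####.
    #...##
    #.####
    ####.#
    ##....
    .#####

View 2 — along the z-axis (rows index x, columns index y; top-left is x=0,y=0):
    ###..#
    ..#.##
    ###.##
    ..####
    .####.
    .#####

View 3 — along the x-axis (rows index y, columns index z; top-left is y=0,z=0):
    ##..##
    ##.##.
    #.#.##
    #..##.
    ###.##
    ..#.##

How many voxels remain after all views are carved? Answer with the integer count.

full grid |V| = 216
[1] y-view keeps 25 columns → grid now 150
[2] z-view keeps 25 columns → grid now 107
[3] x-view keeps 23 columns → grid now 69

remaining voxels: 69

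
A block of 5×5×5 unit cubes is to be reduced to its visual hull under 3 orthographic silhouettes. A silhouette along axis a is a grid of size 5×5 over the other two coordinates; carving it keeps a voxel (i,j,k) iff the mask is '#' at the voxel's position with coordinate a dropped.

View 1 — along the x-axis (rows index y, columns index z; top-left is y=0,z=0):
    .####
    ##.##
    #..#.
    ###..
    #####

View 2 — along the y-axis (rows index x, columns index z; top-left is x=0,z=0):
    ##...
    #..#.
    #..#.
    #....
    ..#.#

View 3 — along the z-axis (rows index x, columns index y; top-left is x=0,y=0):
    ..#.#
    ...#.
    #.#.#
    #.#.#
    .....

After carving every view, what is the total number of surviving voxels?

initial block: 5^3 = 125
after view 1 [x-axis, 18 of 25 cells solid] → remaining = 90
after view 2 [y-axis, 9 of 25 cells solid] → remaining = 34
after view 3 [z-axis, 9 of 25 cells solid] → remaining = 11

|visual hull| = 11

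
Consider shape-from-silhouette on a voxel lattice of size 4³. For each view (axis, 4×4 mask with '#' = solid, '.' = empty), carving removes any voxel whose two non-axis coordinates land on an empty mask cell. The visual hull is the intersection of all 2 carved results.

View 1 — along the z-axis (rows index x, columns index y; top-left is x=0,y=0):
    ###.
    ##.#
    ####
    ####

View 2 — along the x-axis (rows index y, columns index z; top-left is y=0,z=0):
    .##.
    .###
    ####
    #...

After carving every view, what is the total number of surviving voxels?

full grid |V| = 64
V1 z: intersect with XY mask (14 set) -- 56 left
V2 x: intersect with YZ mask (10 set) -- 35 left

35 voxels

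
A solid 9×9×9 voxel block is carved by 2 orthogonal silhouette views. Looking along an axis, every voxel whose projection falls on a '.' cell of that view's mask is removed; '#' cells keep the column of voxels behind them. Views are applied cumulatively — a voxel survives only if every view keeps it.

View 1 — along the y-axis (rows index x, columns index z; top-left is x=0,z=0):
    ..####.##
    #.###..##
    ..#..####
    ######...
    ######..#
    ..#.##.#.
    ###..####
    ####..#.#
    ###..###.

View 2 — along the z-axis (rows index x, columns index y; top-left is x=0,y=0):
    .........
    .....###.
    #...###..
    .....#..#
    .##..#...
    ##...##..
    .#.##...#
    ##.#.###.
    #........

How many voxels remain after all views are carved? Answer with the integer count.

voxel count = 157

start: 9×9×9 = 729 voxels
step 1: project along y, AND mask (53/81) → |grid| = 477
step 2: project along z, AND mask (27/81) → |grid| = 157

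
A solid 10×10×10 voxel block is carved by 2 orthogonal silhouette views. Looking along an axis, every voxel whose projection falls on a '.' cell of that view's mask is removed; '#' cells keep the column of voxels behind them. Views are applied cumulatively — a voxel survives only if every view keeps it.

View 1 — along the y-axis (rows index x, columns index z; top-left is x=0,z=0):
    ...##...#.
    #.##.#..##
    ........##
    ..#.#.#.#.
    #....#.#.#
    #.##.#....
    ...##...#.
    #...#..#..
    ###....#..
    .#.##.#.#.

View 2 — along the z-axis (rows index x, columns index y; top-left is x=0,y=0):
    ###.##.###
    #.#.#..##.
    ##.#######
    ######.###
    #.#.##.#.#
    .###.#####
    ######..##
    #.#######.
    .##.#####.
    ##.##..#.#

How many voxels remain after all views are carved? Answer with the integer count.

|visual hull| = 270

initial block: 10^3 = 1000
[1] y-view keeps 38 columns → grid now 380
[2] z-view keeps 74 columns → grid now 270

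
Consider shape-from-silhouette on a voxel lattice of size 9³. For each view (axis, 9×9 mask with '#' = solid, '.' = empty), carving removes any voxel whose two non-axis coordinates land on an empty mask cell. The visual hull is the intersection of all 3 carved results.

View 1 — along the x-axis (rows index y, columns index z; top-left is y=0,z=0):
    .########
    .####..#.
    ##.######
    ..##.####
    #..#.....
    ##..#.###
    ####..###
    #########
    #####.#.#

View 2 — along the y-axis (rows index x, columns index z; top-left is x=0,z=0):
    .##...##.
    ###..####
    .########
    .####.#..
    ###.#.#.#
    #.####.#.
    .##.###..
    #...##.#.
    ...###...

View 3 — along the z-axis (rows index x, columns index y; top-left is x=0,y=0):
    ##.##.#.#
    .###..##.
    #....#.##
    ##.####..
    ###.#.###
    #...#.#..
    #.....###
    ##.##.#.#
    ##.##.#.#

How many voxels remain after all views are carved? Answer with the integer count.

full grid |V| = 729
step 1: project along x, AND mask (58/81) → |grid| = 522
step 2: project along y, AND mask (48/81) → |grid| = 304
step 3: project along z, AND mask (47/81) → |grid| = 173

remaining voxels: 173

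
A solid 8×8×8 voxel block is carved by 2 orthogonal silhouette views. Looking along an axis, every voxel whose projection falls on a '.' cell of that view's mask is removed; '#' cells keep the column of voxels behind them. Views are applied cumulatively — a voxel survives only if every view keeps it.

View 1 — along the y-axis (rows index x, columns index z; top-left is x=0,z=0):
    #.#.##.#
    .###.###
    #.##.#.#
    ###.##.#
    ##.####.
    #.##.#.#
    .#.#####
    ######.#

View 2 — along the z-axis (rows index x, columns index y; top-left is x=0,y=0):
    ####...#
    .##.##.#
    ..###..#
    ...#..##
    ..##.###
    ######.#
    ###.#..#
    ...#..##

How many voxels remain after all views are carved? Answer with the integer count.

|visual hull| = 209

initial block: 8^3 = 512
carve view 1 (along y, XZ-mask fill 46/64): 368 voxels remain
carve view 2 (along z, XY-mask fill 37/64): 209 voxels remain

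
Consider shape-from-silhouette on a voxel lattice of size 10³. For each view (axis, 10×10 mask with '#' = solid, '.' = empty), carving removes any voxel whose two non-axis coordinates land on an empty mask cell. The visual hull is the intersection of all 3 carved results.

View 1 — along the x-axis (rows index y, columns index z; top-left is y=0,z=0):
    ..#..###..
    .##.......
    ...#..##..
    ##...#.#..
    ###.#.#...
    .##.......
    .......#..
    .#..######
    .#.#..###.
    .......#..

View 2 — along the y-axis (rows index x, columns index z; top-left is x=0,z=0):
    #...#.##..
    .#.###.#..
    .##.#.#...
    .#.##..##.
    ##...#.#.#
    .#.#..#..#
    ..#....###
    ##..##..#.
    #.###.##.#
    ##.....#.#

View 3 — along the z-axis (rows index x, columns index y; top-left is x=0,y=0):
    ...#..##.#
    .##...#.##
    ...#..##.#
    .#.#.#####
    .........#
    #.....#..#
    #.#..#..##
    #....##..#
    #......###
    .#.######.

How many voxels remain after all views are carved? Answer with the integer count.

start: 10×10×10 = 1000 voxels
[1] x-view keeps 34 columns → grid now 340
[2] y-view keeps 47 columns → grid now 173
[3] z-view keeps 44 columns → grid now 68

voxel count = 68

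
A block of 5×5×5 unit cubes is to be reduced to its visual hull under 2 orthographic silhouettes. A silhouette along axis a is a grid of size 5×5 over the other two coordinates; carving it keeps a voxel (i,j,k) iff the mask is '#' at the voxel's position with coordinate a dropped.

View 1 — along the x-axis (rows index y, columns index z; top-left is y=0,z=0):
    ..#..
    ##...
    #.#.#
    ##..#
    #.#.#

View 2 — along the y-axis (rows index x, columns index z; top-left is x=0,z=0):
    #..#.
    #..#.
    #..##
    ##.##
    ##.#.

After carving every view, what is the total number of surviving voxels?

full grid |V| = 125
step 1: project along x, AND mask (12/25) → |grid| = 60
step 2: project along y, AND mask (14/25) → |grid| = 30

30 voxels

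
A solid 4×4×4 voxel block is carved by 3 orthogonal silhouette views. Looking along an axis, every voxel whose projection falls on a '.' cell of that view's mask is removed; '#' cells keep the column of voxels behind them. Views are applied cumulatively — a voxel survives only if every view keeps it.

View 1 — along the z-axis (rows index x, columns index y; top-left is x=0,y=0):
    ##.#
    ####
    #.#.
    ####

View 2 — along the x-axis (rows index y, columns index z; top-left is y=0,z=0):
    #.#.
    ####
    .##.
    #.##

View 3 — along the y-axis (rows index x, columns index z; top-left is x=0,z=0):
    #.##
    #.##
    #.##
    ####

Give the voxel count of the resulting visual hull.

full grid |V| = 64
[1] z-view keeps 13 columns → grid now 52
[2] x-view keeps 11 columns → grid now 35
[3] y-view keeps 13 columns → grid now 31

|visual hull| = 31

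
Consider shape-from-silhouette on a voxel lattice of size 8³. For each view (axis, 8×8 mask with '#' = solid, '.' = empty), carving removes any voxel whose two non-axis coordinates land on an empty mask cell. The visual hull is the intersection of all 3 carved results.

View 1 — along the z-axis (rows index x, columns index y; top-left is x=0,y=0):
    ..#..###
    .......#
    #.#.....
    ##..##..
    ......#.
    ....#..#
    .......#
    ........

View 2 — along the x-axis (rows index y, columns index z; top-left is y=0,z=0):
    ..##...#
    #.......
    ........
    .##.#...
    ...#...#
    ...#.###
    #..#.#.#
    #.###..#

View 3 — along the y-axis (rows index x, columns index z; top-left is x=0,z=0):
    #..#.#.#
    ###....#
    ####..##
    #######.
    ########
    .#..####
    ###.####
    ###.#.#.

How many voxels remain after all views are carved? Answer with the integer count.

|visual hull| = 34

full grid |V| = 512
[1] z-view keeps 15 columns → grid now 120
[2] x-view keeps 22 columns → grid now 47
[3] y-view keeps 46 columns → grid now 34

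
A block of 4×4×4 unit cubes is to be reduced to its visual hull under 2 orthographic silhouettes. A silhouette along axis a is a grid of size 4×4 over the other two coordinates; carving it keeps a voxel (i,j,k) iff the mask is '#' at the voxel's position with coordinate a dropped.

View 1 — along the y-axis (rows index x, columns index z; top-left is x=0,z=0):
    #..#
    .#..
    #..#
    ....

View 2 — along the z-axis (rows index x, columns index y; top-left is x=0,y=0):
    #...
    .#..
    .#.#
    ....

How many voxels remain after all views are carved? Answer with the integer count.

start: 4×4×4 = 64 voxels
after view 1 [y-axis, 5 of 16 cells solid] → remaining = 20
after view 2 [z-axis, 4 of 16 cells solid] → remaining = 7

remaining voxels: 7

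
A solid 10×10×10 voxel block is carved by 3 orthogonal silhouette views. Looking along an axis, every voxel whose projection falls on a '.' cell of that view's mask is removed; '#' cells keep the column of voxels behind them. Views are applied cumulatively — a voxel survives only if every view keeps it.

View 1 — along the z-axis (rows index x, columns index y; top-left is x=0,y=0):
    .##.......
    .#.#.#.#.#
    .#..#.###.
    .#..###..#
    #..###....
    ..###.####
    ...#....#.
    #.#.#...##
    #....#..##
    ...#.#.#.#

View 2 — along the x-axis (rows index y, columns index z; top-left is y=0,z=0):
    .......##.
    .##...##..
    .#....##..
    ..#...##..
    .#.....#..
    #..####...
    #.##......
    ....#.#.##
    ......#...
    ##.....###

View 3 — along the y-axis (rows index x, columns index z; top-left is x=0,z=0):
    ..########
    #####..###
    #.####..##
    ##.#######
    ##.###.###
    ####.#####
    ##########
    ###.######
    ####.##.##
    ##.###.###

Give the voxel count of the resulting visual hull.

114 voxels

start: 10×10×10 = 1000 voxels
after view 1 [z-axis, 43 of 100 cells solid] → remaining = 430
after view 2 [x-axis, 32 of 100 cells solid] → remaining = 141
after view 3 [y-axis, 84 of 100 cells solid] → remaining = 114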